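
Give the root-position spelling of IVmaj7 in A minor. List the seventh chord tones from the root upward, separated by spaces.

D F# A C#

IVmaj7 is built on scale degree 4, which is D in both A minor and its parallel. Stacking thirds in A major on D gives D–F#–A–C#.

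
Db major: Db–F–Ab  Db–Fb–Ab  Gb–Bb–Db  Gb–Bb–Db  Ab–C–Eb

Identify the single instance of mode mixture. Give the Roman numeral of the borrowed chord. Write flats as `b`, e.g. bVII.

The diatonic triads in Db major are Db, Ebm, Fm, Gb, Ab, Bbm, Cdim. Db–F–Ab = Db, Gb–Bb–Db = Gb and Ab–C–Eb = Ab all belong to that set. Db–Fb–Ab is not: scale degree 1 in Db major carries Db (I). In Db minor the chord on that degree is Dbm, so here it functions as i, borrowed from the parallel minor.

i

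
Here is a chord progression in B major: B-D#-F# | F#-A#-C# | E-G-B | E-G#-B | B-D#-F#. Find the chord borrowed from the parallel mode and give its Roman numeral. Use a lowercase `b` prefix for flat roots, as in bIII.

iv

B major has the diatonic set B, C#m, D#m, E, F#, G#m, A#dim. B–D#–F# = B, F#–A#–C# = F# and E–G#–B = E all belong to that set. E–G–B doesn't fit — on degree 4 B major would have E (IV). Em is the degree-4 chord of B minor, so it is the borrowed iv.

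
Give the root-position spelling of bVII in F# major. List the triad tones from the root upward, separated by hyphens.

E-G#-B

bVII is built on the lowered scale degree 7. In F# major degree 7 is E#; lowered it becomes E. Stacking thirds in F# minor on E gives E–G#–B.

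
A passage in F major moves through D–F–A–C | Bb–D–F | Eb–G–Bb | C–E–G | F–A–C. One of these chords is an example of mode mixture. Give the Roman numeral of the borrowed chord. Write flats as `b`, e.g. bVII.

bVII

F major has the diatonic set F, Gm, Am, Bb, C, Dm, Edim. D–F–A–C = Dm7, Bb–D–F = Bb, C–E–G = C and F–A–C = F are all diatonic. Eb–G–Bb is not: scale degree 7 in F major carries Edim (vii°). In F minor the chord on that degree is Eb, so here it functions as bVII, borrowed from the parallel minor.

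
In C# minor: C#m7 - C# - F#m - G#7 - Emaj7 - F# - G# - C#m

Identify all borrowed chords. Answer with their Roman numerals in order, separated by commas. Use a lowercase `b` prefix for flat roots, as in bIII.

I, IV

C# minor has the diatonic set C#m, D#dim, E, F#m, G#, A, B (with V from harmonic minor). C#m7, F#m, G#7, Emaj7, G# and C#m are all diatonic. But C# (C#–E#–G#) is foreign: the diatonic i on degree 1 is C#m, whereas C# comes from C# major. It is labeled I. But F# (F#–A#–C#) is foreign: the diatonic iv on degree 4 is F#m, whereas F# comes from C# major. It is labeled IV.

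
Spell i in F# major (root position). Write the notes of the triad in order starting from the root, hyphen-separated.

F#-A-C#

The root, F#, is scale degree 1 — the same note in F# major and F# minor; only the chord quality changes. Stacking thirds in F# minor on F# gives F#–A–C#.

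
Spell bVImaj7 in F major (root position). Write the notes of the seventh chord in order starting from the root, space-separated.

Db F Ab C

bVImaj7 is built on the lowered scale degree 6. In F major degree 6 is D; lowered it becomes Db. Building the major-seventh chord from the parallel minor on Db: Db–F–Ab–C.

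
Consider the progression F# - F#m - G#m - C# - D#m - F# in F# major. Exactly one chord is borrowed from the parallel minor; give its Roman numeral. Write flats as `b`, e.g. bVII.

In F# major the diatonic chords are F#, G#m, A#m, B, C#, D#m, E#dim. F#, G#m, C# and D#m are all diatonic. F#m (F#–A–C#) is not: scale degree 1 in F# major carries F# (I). In F# minor the chord on that degree is F#m, so here it functions as i, borrowed from the parallel minor.

i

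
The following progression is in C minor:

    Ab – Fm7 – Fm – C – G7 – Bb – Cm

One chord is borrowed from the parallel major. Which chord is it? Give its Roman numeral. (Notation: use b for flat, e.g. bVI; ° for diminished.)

I

C minor has the diatonic set Cm, Ddim, Eb, Fm, G, Ab, Bb (with V from harmonic minor). Ab, Fm7, Fm, G7, Bb and Cm all belong to that set. C (C–E–G) is not: scale degree 1 in C minor carries Cm (i). In C major the chord on that degree is C, so here it functions as I, borrowed from the parallel major.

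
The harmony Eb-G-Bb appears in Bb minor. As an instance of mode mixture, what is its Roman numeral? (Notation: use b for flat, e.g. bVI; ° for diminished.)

Eb is scale degree 4 in Bb minor. Eb–G–Bb is a major chord — the form found in Bb major, not the diatonic iv (Ebm). Borrowed into Bb minor it is written IV.

IV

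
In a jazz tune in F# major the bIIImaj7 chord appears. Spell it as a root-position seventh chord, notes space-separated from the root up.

A C# E G#

Scale degree 3 in F# major is A#. bIIImaj7 uses the lowered form, A, taken from F# minor. In F# minor the chord on A is A–C#–E–G#.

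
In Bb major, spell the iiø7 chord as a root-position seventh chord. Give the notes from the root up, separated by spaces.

C Eb Gb Bb

iiø7 is built on scale degree 2, which is C in both Bb major and its parallel. Building the half-diminished-seventh chord from the parallel minor on C: C–Eb–Gb–Bb.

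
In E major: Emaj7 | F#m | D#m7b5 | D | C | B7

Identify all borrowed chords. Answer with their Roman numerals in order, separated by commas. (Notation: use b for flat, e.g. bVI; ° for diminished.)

bVII, bVI

In E major the diatonic chords are E, F#m, G#m, A, B, C#m, D#dim. Emaj7, F#m, D#m7b5 and B7 all belong to that set. D (D–F#–A) doesn't fit — on degree 7 E major would have D#dim (vii°). D is the degree-7 chord of E minor, so it is the borrowed bVII. But C (C–E–G) is foreign: the diatonic vi on degree 6 is C#m, whereas C comes from E minor. It is labeled bVI.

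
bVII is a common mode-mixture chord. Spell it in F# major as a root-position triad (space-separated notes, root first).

Scale degree 7 in F# major is E#. bVII uses the lowered form, E, taken from F# minor. In F# minor the chord on E is E–G#–B.

E G# B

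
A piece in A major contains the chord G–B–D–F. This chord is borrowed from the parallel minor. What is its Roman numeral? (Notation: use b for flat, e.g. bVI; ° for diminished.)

bVII7

In A major scale degree 7 is G#; G is its lowered form, from A minor. The diatonic chord on degree 7 would be G#dim (vii°), but G–B–D–F is the dominant-seventh chord from A minor. As a borrowed chord it is labeled bVII7.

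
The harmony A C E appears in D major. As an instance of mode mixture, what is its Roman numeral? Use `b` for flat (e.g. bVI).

v

The root A is the diatonic 5th degree of D major; the borrowing shows in the chord quality. A–C–E is a minor chord — the form found in D minor, not the diatonic V (A). Borrowed into D major it is written v.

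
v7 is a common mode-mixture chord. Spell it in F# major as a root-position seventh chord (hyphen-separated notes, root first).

v7 is built on scale degree 5, which is C# in both F# major and its parallel. Stacking thirds in F# minor on C# gives C#–E–G#–B.

C#-E-G#-B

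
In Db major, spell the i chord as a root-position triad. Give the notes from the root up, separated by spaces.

i is built on scale degree 1, which is Db in both Db major and its parallel. In Db minor the chord on Db is Db–Fb–Ab.

Db Fb Ab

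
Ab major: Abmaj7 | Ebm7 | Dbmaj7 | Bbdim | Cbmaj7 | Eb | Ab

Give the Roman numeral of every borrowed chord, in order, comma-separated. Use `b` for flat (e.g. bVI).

Ab major has the diatonic set Ab, Bbm, Cm, Db, Eb, Fm, Gdim. Abmaj7, Dbmaj7, Eb and Ab all belong to that set. Ebm7 (Eb–Gb–Bb–Db) doesn't fit — on degree 5 Ab major would have Eb (V). Ebm7 is the degree-5 chord of Ab minor, so it is the borrowed v7. Bbdim (Bb–Db–Fb) is not: scale degree 2 in Ab major carries Bbm (ii). In Ab minor the chord on that degree is Bbdim, so here it functions as ii°, borrowed from the parallel minor. Cbmaj7 (Cb–Eb–Gb–Bb) is not: scale degree 3 in Ab major carries Cm (iii). In Ab minor the chord on that degree is Cbmaj7, so here it functions as bIIImaj7, borrowed from the parallel minor.

v7, ii°, bIIImaj7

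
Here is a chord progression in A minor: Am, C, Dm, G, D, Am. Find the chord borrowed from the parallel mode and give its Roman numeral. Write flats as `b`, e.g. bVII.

In A minor (with V from harmonic minor) the diatonic chords are Am, Bdim, C, Dm, E, F, G. Am, C, Dm and G all belong to that set. But D (D–F#–A) is foreign: the diatonic iv on degree 4 is Dm, whereas D comes from A major. It is labeled IV.

IV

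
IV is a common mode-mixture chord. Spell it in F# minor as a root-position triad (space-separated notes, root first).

B D# F#

IV is built on scale degree 4, which is B in both F# minor and its parallel. Building the major chord from the parallel major on B: B–D#–F#.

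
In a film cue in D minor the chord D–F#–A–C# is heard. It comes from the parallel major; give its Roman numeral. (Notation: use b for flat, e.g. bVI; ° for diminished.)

The root D is the diatonic 1st degree of D minor; the borrowing shows in the chord quality. Diatonically D minor has Dm (i) on that degree; D–F#–A–C# is instead the major-seventh chord native to D major, so it takes the label Imaj7.

Imaj7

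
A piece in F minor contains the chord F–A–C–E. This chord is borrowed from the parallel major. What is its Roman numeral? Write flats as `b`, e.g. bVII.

F is scale degree 1 in F minor. The diatonic chord on degree 1 would be Fm (i), but F–A–C–E is the major-seventh chord from F major. As a borrowed chord it is labeled Imaj7.

Imaj7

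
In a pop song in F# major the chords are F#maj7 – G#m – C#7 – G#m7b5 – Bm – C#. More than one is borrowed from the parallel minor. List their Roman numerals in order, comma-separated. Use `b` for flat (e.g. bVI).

iiø7, iv

The diatonic triads in F# major are F#, G#m, A#m, B, C#, D#m, E#dim. F#maj7, G#m, C#7 and C# are all diatonic. But G#m7b5 (G#–B–D–F#) is foreign: the diatonic ii on degree 2 is G#m, whereas G#m7b5 comes from F# minor. It is labeled iiø7. Bm (B–D–F#) is not: scale degree 4 in F# major carries B (IV). In F# minor the chord on that degree is Bm, so here it functions as iv, borrowed from the parallel minor.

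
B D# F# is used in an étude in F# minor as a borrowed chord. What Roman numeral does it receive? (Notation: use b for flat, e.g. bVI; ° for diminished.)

The root B is the diatonic 4th degree of F# minor; the borrowing shows in the chord quality. Diatonically F# minor has Bm (iv) on that degree; B–D#–F# is instead the major chord native to F# major, so it takes the label IV.

IV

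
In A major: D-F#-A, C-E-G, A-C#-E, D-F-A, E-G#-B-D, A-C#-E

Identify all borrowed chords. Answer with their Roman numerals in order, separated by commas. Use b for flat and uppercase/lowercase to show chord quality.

bIII, iv

In A major the diatonic chords are A, Bm, C#m, D, E, F#m, G#dim. D–F#–A = D, A–C#–E = A and E–G#–B–D = E7 are all diatonic. C–E–G is not: scale degree 3 in A major carries C#m (iii). In A minor the chord on that degree is C, so here it functions as bIII, borrowed from the parallel minor. But D–F–A is foreign: the diatonic IV on degree 4 is D, whereas Dm comes from A minor. It is labeled iv.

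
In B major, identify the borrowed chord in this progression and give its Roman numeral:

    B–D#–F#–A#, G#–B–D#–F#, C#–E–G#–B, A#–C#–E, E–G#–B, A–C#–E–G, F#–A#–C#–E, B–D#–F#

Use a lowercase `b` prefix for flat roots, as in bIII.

The diatonic triads in B major are B, C#m, D#m, E, F#, G#m, A#dim. B–D#–F#–A# = Bmaj7, G#–B–D#–F# = G#m7, C#–E–G#–B = C#m7, A#–C#–E = A#dim, E–G#–B = E, F#–A#–C#–E = F#7 and B–D#–F# = B all belong to that set. A–C#–E–G doesn't fit — on degree 7 B major would have A#dim (vii°). A7 is the degree-7 chord of B minor, so it is the borrowed bVII7.

bVII7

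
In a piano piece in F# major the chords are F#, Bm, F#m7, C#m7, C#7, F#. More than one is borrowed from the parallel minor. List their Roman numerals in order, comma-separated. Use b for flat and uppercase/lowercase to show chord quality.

iv, i7, v7

In F# major the diatonic chords are F#, G#m, A#m, B, C#, D#m, E#dim. F# and C#7 are both diatonic. But Bm (B–D–F#) is foreign: the diatonic IV on degree 4 is B, whereas Bm comes from F# minor. It is labeled iv. But F#m7 (F#–A–C#–E) is foreign: the diatonic I on degree 1 is F#, whereas F#m7 comes from F# minor. It is labeled i7. C#m7 (C#–E–G#–B) is not: scale degree 5 in F# major carries C# (V). In F# minor the chord on that degree is C#m7, so here it functions as v7, borrowed from the parallel minor.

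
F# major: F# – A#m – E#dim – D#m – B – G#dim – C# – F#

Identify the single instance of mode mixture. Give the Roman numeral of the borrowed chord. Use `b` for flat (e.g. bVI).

F# major has the diatonic set F#, G#m, A#m, B, C#, D#m, E#dim. Of the given chords, F#, A#m, E#dim, D#m, B and C# are diatonic. But G#dim (G#–B–D) is foreign: the diatonic ii on degree 2 is G#m, whereas G#dim comes from F# minor. It is labeled ii°.

ii°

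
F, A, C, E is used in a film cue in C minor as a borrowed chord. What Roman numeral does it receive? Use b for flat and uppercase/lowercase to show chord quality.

F is scale degree 4 in C minor. Diatonically C minor has Fm (iv) on that degree; F–A–C–E is instead the major-seventh chord native to C major, so it takes the label IVmaj7.

IVmaj7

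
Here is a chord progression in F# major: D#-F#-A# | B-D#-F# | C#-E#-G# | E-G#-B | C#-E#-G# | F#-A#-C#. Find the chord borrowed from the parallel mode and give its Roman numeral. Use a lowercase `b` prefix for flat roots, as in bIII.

bVII

In F# major the diatonic chords are F#, G#m, A#m, B, C#, D#m, E#dim. Of the given chords, D#–F#–A# = D#m, B–D#–F# = B, C#–E#–G# = C# and F#–A#–C# = F# are diatonic. E–G#–B is not: scale degree 7 in F# major carries E#dim (vii°). In F# minor the chord on that degree is E, so here it functions as bVII, borrowed from the parallel minor.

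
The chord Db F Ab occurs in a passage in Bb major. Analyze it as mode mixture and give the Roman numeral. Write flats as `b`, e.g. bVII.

bIII

The root Db is the lowered 3rd scale degree — diatonically Bb major has D there. The diatonic chord on degree 3 would be Dm (iii), but Db–F–Ab is the major chord from Bb minor. As a borrowed chord it is labeled bIII.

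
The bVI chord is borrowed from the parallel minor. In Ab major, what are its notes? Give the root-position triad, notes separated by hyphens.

Fb-Ab-Cb

bVI is built on the lowered scale degree 6. In Ab major degree 6 is F; lowered it becomes Fb. In Ab minor the chord on Fb is Fb–Ab–Cb.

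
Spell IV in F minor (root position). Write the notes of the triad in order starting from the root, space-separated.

Bb D F

The root, Bb, is scale degree 4 — the same note in F minor and F major; only the chord quality changes. Stacking thirds in F major on Bb gives Bb–D–F.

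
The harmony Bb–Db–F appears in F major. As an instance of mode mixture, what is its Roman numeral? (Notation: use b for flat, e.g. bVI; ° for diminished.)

iv

Bb is scale degree 4 in F major. Diatonically F major has Bb (IV) on that degree; Bb–Db–F is instead the minor chord native to F minor, so it takes the label iv.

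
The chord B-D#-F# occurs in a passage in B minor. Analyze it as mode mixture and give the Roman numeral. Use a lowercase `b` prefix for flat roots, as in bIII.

I

The root B is the diatonic 1st degree of B minor; the borrowing shows in the chord quality. The diatonic chord on degree 1 would be Bm (i), but B–D#–F# is the major chord from B major. As a borrowed chord it is labeled I.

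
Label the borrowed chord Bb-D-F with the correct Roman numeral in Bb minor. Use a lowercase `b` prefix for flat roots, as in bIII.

The root Bb is the diatonic 1st degree of Bb minor; the borrowing shows in the chord quality. Diatonically Bb minor has Bbm (i) on that degree; Bb–D–F is instead the major chord native to Bb major, so it takes the label I.

I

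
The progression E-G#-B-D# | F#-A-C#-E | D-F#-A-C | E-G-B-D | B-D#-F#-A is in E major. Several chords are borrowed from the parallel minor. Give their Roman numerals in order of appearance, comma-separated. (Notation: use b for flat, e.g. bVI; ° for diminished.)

In E major the diatonic chords are E, F#m, G#m, A, B, C#m, D#dim. Of the given chords, E–G#–B–D# = Emaj7, F#–A–C#–E = F#m7 and B–D#–F#–A = B7 are diatonic. D–F#–A–C is not: scale degree 7 in E major carries D#dim (vii°). In E minor the chord on that degree is D7, so here it functions as bVII7, borrowed from the parallel minor. E–G–B–D is not: scale degree 1 in E major carries E (I). In E minor the chord on that degree is Em7, so here it functions as i7, borrowed from the parallel minor.

bVII7, i7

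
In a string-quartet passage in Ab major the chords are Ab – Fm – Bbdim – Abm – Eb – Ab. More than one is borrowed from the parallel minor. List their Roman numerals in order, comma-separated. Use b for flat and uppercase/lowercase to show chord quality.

Ab major has the diatonic set Ab, Bbm, Cm, Db, Eb, Fm, Gdim. Ab, Fm and Eb all belong to that set. Bbdim (Bb–Db–Fb) doesn't fit — on degree 2 Ab major would have Bbm (ii). Bbdim is the degree-2 chord of Ab minor, so it is the borrowed ii°. But Abm (Ab–Cb–Eb) is foreign: the diatonic I on degree 1 is Ab, whereas Abm comes from Ab minor. It is labeled i.

ii°, i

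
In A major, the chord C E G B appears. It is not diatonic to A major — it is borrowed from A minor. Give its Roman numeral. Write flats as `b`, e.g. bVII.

bIIImaj7

In A major scale degree 3 is C#; C is its lowered form, from A minor. Diatonically A major has C#m (iii) on that degree; C–E–G–B is instead the major-seventh chord native to A minor, so it takes the label bIIImaj7.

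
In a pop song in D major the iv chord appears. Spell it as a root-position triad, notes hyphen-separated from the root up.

G-Bb-D

iv is built on scale degree 4, which is G in both D major and its parallel. Stacking thirds in D minor on G gives G–Bb–D.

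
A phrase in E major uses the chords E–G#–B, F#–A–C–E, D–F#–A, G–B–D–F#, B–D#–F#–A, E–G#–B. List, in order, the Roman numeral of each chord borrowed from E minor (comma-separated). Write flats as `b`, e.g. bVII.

E major has the diatonic set E, F#m, G#m, A, B, C#m, D#dim. E–G#–B = E and B–D#–F#–A = B7 both belong to that set. But F#–A–C–E is foreign: the diatonic ii on degree 2 is F#m, whereas F#m7b5 comes from E minor. It is labeled iiø7. D–F#–A is not: scale degree 7 in E major carries D#dim (vii°). In E minor the chord on that degree is D, so here it functions as bVII, borrowed from the parallel minor. But G–B–D–F# is foreign: the diatonic iii on degree 3 is G#m, whereas Gmaj7 comes from E minor. It is labeled bIIImaj7.

iiø7, bVII, bIIImaj7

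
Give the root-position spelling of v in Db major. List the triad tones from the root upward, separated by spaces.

The root, Ab, is scale degree 5 — the same note in Db major and Db minor; only the chord quality changes. In Db minor the chord on Ab is Ab–Cb–Eb.

Ab Cb Eb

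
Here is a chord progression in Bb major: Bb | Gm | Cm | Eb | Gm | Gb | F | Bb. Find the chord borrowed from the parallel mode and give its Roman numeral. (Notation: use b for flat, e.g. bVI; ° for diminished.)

bVI

The diatonic triads in Bb major are Bb, Cm, Dm, Eb, F, Gm, Adim. Bb, Gm, Cm, Eb and F all belong to that set. Gb (Gb–Bb–Db) is not: scale degree 6 in Bb major carries Gm (vi). In Bb minor the chord on that degree is Gb, so here it functions as bVI, borrowed from the parallel minor.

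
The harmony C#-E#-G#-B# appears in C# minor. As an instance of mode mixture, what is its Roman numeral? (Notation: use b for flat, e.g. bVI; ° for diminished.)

C# is scale degree 1 in C# minor. The diatonic chord on degree 1 would be C#m (i), but C#–E#–G#–B# is the major-seventh chord from C# major. As a borrowed chord it is labeled Imaj7.

Imaj7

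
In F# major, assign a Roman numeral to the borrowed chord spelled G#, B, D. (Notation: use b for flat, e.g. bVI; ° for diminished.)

G# is scale degree 2 in F# major. The diatonic chord on degree 2 would be G#m (ii), but G#–B–D is the diminished chord from F# minor. As a borrowed chord it is labeled ii°.

ii°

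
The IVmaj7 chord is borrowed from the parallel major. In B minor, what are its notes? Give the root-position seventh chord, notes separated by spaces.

E G# B D#

The root, E, is scale degree 4 — the same note in B minor and B major; only the chord quality changes. Building the major-seventh chord from the parallel major on E: E–G#–B–D#.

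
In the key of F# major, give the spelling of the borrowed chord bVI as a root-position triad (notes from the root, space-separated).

D F# A

Scale degree 6 in F# major is D#. bVI uses the lowered form, D, taken from F# minor. Stacking thirds in F# minor on D gives D–F#–A.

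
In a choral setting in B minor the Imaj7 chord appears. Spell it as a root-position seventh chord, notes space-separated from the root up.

The root, B, is scale degree 1 — the same note in B minor and B major; only the chord quality changes. In B major the chord on B is B–D#–F#–A#.

B D# F# A#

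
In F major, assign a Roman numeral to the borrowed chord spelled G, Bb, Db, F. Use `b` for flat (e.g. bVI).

iiø7

G is scale degree 2 in F major. The diatonic chord on degree 2 would be Gm (ii), but G–Bb–Db–F is the half-diminished-seventh chord from F minor. As a borrowed chord it is labeled iiø7.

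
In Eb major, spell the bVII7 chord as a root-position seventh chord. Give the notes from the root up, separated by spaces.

Scale degree 7 in Eb major is D. bVII7 uses the lowered form, Db, taken from Eb minor. Building the dominant-seventh chord from the parallel minor on Db: Db–F–Ab–Cb.

Db F Ab Cb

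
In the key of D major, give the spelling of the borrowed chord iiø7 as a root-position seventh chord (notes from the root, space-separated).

E G Bb D

The root, E, is scale degree 2 — the same note in D major and D minor; only the chord quality changes. In D minor the chord on E is E–G–Bb–D.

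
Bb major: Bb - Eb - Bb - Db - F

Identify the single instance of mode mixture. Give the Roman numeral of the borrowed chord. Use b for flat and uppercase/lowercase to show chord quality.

Bb major has the diatonic set Bb, Cm, Dm, Eb, F, Gm, Adim. Bb, Eb and F all belong to that set. Db (Db–F–Ab) doesn't fit — on degree 3 Bb major would have Dm (iii). Db is the degree-3 chord of Bb minor, so it is the borrowed bIII.

bIII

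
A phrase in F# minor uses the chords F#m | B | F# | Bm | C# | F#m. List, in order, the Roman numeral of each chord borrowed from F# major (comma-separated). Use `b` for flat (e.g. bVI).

F# minor has the diatonic set F#m, G#dim, A, Bm, C#, D, E (with V from harmonic minor). F#m, Bm and C# all belong to that set. B (B–D#–F#) doesn't fit — on degree 4 F# minor would have Bm (iv). B is the degree-4 chord of F# major, so it is the borrowed IV. F# (F#–A#–C#) doesn't fit — on degree 1 F# minor would have F#m (i). F# is the degree-1 chord of F# major, so it is the borrowed I.

IV, I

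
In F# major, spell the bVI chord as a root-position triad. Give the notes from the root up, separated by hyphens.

Scale degree 6 in F# major is D#. bVI uses the lowered form, D, taken from F# minor. In F# minor the chord on D is D–F#–A.

D-F#-A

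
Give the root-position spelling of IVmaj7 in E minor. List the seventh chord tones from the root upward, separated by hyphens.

A-C#-E-G#

IVmaj7 is built on scale degree 4, which is A in both E minor and its parallel. Stacking thirds in E major on A gives A–C#–E–G#.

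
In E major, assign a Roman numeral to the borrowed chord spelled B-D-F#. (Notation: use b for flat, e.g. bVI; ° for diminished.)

v

B is scale degree 5 in E major. The diatonic chord on degree 5 would be B (V), but B–D–F# is the minor chord from E minor. As a borrowed chord it is labeled v.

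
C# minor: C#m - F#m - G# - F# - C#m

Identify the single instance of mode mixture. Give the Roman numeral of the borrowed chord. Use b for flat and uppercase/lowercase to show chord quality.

IV

The diatonic triads in C# minor (with V from harmonic minor) are C#m, D#dim, E, F#m, G#, A, B. C#m, F#m and G# are all diatonic. F# (F#–A#–C#) doesn't fit — on degree 4 C# minor would have F#m (iv). F# is the degree-4 chord of C# major, so it is the borrowed IV.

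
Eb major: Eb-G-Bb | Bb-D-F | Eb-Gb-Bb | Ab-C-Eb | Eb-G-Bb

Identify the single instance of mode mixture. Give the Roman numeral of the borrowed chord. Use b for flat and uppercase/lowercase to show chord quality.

i

In Eb major the diatonic chords are Eb, Fm, Gm, Ab, Bb, Cm, Ddim. Eb–G–Bb = Eb, Bb–D–F = Bb and Ab–C–Eb = Ab are all diatonic. Eb–Gb–Bb doesn't fit — on degree 1 Eb major would have Eb (I). Ebm is the degree-1 chord of Eb minor, so it is the borrowed i.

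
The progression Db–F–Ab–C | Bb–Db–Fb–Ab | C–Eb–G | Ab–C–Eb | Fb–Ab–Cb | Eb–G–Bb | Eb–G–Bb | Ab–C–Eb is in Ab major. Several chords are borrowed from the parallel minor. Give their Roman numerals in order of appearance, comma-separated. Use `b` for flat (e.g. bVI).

iiø7, bVI

In Ab major the diatonic chords are Ab, Bbm, Cm, Db, Eb, Fm, Gdim. Db–F–Ab–C = Dbmaj7, C–Eb–G = Cm, Ab–C–Eb = Ab and Eb–G–Bb = Eb are all diatonic. But Bb–Db–Fb–Ab is foreign: the diatonic ii on degree 2 is Bbm, whereas Bbm7b5 comes from Ab minor. It is labeled iiø7. Fb–Ab–Cb is not: scale degree 6 in Ab major carries Fm (vi). In Ab minor the chord on that degree is Fb, so here it functions as bVI, borrowed from the parallel minor.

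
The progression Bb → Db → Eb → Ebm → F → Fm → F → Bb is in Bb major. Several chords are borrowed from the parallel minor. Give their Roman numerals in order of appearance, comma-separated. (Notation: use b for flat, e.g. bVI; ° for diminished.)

Bb major has the diatonic set Bb, Cm, Dm, Eb, F, Gm, Adim. Bb, Eb and F all belong to that set. Db (Db–F–Ab) is not: scale degree 3 in Bb major carries Dm (iii). In Bb minor the chord on that degree is Db, so here it functions as bIII, borrowed from the parallel minor. Ebm (Eb–Gb–Bb) is not: scale degree 4 in Bb major carries Eb (IV). In Bb minor the chord on that degree is Ebm, so here it functions as iv, borrowed from the parallel minor. Fm (F–Ab–C) doesn't fit — on degree 5 Bb major would have F (V). Fm is the degree-5 chord of Bb minor, so it is the borrowed v.

bIII, iv, v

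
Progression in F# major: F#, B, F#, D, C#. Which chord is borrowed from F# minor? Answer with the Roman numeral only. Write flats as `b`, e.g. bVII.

The diatonic triads in F# major are F#, G#m, A#m, B, C#, D#m, E#dim. F#, B and C# are all diatonic. But D (D–F#–A) is foreign: the diatonic vi on degree 6 is D#m, whereas D comes from F# minor. It is labeled bVI.

bVI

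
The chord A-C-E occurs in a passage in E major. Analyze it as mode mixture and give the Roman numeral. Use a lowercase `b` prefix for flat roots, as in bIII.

A is scale degree 4 in E major. The diatonic chord on degree 4 would be A (IV), but A–C–E is the minor chord from E minor. As a borrowed chord it is labeled iv.

iv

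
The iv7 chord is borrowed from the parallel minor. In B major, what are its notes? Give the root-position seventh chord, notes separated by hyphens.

The root, E, is scale degree 4 — the same note in B major and B minor; only the chord quality changes. Stacking thirds in B minor on E gives E–G–B–D.

E-G-B-D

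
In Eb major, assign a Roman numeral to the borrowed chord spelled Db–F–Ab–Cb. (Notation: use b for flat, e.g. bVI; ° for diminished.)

The root Db is the lowered 7th scale degree — diatonically Eb major has D there. Db–F–Ab–Cb is a dominant-seventh chord — the form found in Eb minor, not the diatonic vii° (Ddim). Borrowed into Eb major it is written bVII7.

bVII7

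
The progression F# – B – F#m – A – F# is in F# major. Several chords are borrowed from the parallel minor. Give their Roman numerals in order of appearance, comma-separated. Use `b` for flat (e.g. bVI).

i, bIII

The diatonic triads in F# major are F#, G#m, A#m, B, C#, D#m, E#dim. F# and B are both diatonic. F#m (F#–A–C#) doesn't fit — on degree 1 F# major would have F# (I). F#m is the degree-1 chord of F# minor, so it is the borrowed i. But A (A–C#–E) is foreign: the diatonic iii on degree 3 is A#m, whereas A comes from F# minor. It is labeled bIII.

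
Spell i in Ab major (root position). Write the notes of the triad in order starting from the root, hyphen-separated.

The root, Ab, is scale degree 1 — the same note in Ab major and Ab minor; only the chord quality changes. Stacking thirds in Ab minor on Ab gives Ab–Cb–Eb.

Ab-Cb-Eb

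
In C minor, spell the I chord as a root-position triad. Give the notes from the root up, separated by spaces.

I is built on scale degree 1, which is C in both C minor and its parallel. Stacking thirds in C major on C gives C–E–G.

C E G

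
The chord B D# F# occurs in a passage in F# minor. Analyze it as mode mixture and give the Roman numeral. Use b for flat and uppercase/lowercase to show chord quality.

B is scale degree 4 in F# minor. The diatonic chord on degree 4 would be Bm (iv), but B–D#–F# is the major chord from F# major. As a borrowed chord it is labeled IV.

IV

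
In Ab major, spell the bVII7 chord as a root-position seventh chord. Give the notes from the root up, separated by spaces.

Gb Bb Db Fb

bVII7 is built on the lowered scale degree 7. In Ab major degree 7 is G; lowered it becomes Gb. In Ab minor the chord on Gb is Gb–Bb–Db–Fb.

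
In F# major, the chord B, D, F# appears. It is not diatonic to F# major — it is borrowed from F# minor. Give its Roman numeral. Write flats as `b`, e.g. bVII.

The root B is the diatonic 4th degree of F# major; the borrowing shows in the chord quality. B–D–F# is a minor chord — the form found in F# minor, not the diatonic IV (B). Borrowed into F# major it is written iv.

iv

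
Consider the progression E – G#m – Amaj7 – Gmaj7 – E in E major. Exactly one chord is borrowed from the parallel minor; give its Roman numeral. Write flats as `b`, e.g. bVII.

bIIImaj7

E major has the diatonic set E, F#m, G#m, A, B, C#m, D#dim. Of the given chords, E, G#m and Amaj7 are diatonic. Gmaj7 (G–B–D–F#) doesn't fit — on degree 3 E major would have G#m (iii). Gmaj7 is the degree-3 chord of E minor, so it is the borrowed bIIImaj7.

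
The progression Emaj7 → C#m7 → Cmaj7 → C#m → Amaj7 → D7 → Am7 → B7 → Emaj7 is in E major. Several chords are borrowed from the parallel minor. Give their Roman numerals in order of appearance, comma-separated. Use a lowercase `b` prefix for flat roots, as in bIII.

bVImaj7, bVII7, iv7

E major has the diatonic set E, F#m, G#m, A, B, C#m, D#dim. Emaj7, C#m7, C#m, Amaj7 and B7 all belong to that set. Cmaj7 (C–E–G–B) is not: scale degree 6 in E major carries C#m (vi). In E minor the chord on that degree is Cmaj7, so here it functions as bVImaj7, borrowed from the parallel minor. D7 (D–F#–A–C) doesn't fit — on degree 7 E major would have D#dim (vii°). D7 is the degree-7 chord of E minor, so it is the borrowed bVII7. But Am7 (A–C–E–G) is foreign: the diatonic IV on degree 4 is A, whereas Am7 comes from E minor. It is labeled iv7.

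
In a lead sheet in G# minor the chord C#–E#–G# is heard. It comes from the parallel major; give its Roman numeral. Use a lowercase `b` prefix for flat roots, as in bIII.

IV

The root C# is the diatonic 4th degree of G# minor; the borrowing shows in the chord quality. The diatonic chord on degree 4 would be C#m (iv), but C#–E#–G# is the major chord from G# major. As a borrowed chord it is labeled IV.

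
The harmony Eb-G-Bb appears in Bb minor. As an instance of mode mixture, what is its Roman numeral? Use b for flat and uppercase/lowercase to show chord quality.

IV

Eb is scale degree 4 in Bb minor. The diatonic chord on degree 4 would be Ebm (iv), but Eb–G–Bb is the major chord from Bb major. As a borrowed chord it is labeled IV.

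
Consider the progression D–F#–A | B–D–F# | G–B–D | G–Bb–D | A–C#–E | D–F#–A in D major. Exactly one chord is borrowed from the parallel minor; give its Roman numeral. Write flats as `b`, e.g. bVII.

The diatonic triads in D major are D, Em, F#m, G, A, Bm, C#dim. D–F#–A = D, B–D–F# = Bm, G–B–D = G and A–C#–E = A are all diatonic. G–Bb–D doesn't fit — on degree 4 D major would have G (IV). Gm is the degree-4 chord of D minor, so it is the borrowed iv.

iv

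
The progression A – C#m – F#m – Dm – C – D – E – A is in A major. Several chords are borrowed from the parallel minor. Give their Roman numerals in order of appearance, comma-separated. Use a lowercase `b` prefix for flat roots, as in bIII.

A major has the diatonic set A, Bm, C#m, D, E, F#m, G#dim. A, C#m, F#m, D and E are all diatonic. Dm (D–F–A) is not: scale degree 4 in A major carries D (IV). In A minor the chord on that degree is Dm, so here it functions as iv, borrowed from the parallel minor. But C (C–E–G) is foreign: the diatonic iii on degree 3 is C#m, whereas C comes from A minor. It is labeled bIII.

iv, bIII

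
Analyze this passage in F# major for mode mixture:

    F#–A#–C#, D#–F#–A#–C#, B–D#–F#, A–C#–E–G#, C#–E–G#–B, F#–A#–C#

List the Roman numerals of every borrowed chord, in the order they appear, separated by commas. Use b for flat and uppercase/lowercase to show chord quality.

bIIImaj7, v7

In F# major the diatonic chords are F#, G#m, A#m, B, C#, D#m, E#dim. Of the given chords, F#–A#–C# = F#, D#–F#–A#–C# = D#m7 and B–D#–F# = B are diatonic. A–C#–E–G# doesn't fit — on degree 3 F# major would have A#m (iii). Amaj7 is the degree-3 chord of F# minor, so it is the borrowed bIIImaj7. C#–E–G#–B doesn't fit — on degree 5 F# major would have C# (V). C#m7 is the degree-5 chord of F# minor, so it is the borrowed v7.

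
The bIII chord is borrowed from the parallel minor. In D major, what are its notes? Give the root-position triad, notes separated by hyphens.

The root of bIII is the lowered 3rd degree: F# becomes F. In D minor the chord on F is F–A–C.

F-A-C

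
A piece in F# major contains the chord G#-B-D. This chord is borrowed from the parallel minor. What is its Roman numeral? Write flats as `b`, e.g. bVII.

ii°

G# is scale degree 2 in F# major. Diatonically F# major has G#m (ii) on that degree; G#–B–D is instead the diminished chord native to F# minor, so it takes the label ii°.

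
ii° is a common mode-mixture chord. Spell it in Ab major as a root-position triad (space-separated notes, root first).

Bb Db Fb

ii° is built on scale degree 2, which is Bb in both Ab major and its parallel. Stacking thirds in Ab minor on Bb gives Bb–Db–Fb.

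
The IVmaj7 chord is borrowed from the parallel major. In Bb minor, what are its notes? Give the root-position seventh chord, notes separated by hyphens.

Eb-G-Bb-D

IVmaj7 is built on scale degree 4, which is Eb in both Bb minor and its parallel. Building the major-seventh chord from the parallel major on Eb: Eb–G–Bb–D.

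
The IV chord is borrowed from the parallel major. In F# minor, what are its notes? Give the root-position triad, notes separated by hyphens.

B-D#-F#

The root, B, is scale degree 4 — the same note in F# minor and F# major; only the chord quality changes. In F# major the chord on B is B–D#–F#.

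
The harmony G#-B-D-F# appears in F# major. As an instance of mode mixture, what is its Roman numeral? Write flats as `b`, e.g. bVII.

iiø7

The root G# is the diatonic 2nd degree of F# major; the borrowing shows in the chord quality. G#–B–D–F# is a half-diminished-seventh chord — the form found in F# minor, not the diatonic ii (G#m). Borrowed into F# major it is written iiø7.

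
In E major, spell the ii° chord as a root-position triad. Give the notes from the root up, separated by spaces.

F# A C

The root, F#, is scale degree 2 — the same note in E major and E minor; only the chord quality changes. In E minor the chord on F# is F#–A–C.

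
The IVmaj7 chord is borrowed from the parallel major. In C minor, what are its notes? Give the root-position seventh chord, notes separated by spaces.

F A C E

IVmaj7 is built on scale degree 4, which is F in both C minor and its parallel. Building the major-seventh chord from the parallel major on F: F–A–C–E.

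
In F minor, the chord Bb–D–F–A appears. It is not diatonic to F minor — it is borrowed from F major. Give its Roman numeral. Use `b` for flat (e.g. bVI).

Bb is scale degree 4 in F minor. The diatonic chord on degree 4 would be Bbm (iv), but Bb–D–F–A is the major-seventh chord from F major. As a borrowed chord it is labeled IVmaj7.

IVmaj7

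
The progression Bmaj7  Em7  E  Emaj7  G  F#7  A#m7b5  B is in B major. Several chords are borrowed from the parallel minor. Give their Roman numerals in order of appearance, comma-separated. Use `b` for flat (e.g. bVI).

iv7, bVI

The diatonic triads in B major are B, C#m, D#m, E, F#, G#m, A#dim. Of the given chords, Bmaj7, E, Emaj7, F#7, A#m7b5 and B are diatonic. Em7 (E–G–B–D) is not: scale degree 4 in B major carries E (IV). In B minor the chord on that degree is Em7, so here it functions as iv7, borrowed from the parallel minor. But G (G–B–D) is foreign: the diatonic vi on degree 6 is G#m, whereas G comes from B minor. It is labeled bVI.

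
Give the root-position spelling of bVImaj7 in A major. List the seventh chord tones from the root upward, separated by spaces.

Scale degree 6 in A major is F#. bVImaj7 uses the lowered form, F, taken from A minor. In A minor the chord on F is F–A–C–E.

F A C E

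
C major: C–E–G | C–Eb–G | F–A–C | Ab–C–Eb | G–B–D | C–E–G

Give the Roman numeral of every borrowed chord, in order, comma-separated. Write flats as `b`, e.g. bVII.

The diatonic triads in C major are C, Dm, Em, F, G, Am, Bdim. Of the given chords, C–E–G = C, F–A–C = F and G–B–D = G are diatonic. C–Eb–G doesn't fit — on degree 1 C major would have C (I). Cm is the degree-1 chord of C minor, so it is the borrowed i. But Ab–C–Eb is foreign: the diatonic vi on degree 6 is Am, whereas Ab comes from C minor. It is labeled bVI.

i, bVI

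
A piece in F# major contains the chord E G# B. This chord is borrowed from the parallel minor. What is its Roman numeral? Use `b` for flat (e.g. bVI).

bVII

E is the lowered form of scale degree 7 in F# major (the diatonic degree 7 is E#). Diatonically F# major has E#dim (vii°) on that degree; E–G#–B is instead the major chord native to F# minor, so it takes the label bVII.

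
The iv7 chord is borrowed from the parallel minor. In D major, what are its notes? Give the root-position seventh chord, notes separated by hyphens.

The root, G, is scale degree 4 — the same note in D major and D minor; only the chord quality changes. In D minor the chord on G is G–Bb–D–F.

G-Bb-D-F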